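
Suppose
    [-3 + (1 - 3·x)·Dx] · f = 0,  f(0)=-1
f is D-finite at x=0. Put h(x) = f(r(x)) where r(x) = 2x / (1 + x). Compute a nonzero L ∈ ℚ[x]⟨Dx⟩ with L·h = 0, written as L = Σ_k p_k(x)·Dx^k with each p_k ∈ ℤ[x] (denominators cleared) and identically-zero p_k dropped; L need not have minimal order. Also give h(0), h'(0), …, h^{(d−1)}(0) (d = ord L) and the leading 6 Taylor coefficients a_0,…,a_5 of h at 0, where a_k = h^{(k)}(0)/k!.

f: a_k = -1, -3, -9, -27, -81, -243, …
Change of var in L_f (x↦r) gives L₀.
L = 6 + (-1 + 4·x + 5·x^2)·Dx  (order 1).
h: a_k = -1, -6, -30, -150, -750, -3750, …
ICs: h(0) = -1.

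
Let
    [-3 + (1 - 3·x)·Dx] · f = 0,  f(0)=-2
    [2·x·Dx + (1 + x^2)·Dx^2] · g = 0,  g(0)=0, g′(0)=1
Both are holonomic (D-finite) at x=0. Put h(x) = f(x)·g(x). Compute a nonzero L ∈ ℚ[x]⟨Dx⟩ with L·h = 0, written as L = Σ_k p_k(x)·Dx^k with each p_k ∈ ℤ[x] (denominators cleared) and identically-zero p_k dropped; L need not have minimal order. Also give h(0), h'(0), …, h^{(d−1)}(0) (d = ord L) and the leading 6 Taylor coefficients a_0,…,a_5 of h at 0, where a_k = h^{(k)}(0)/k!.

f: a_k = -2, -6, -18, -54, -162, -486, …
g: a_k = 0, 1, 0, -1/3, 0, 1/5, …
L₀ := L_f ⊗_s L_g (sym. prod.), ord ≤ 2.
L = 6·x + (6 - 2·x + 12·x^2)·Dx + (-1 + 3·x - x^2 + 3·x^3)·Dx^2  (order 2).
h: a_k = 0, -2, -6, -52/3, -52, -782/5, …
ICs: h(0) = 0, h′(0) = -2.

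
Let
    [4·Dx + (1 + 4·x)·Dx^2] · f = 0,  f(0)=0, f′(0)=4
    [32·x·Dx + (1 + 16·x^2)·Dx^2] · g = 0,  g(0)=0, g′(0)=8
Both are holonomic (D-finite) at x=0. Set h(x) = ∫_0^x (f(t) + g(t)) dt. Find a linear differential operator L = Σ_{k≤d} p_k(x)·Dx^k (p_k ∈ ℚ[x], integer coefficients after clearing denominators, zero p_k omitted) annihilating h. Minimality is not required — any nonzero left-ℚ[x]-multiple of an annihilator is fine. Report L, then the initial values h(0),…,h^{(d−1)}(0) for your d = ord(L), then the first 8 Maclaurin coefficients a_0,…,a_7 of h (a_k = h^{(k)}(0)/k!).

f: a_k = 0, 4, -8, 64/3, -64, 1024/5, -2048/3, 16384/7, …
g: a_k = 0, 8, 0, -128/3, 0, 2048/5, 0, -32768/7, …
h₀=f+g: left-lcm gives L₀, ord ≤ 4.
Integrate: L := L₀·Dx.
L = (-32 - 384·x + 1536·x^2 + 2048·x^3)·Dx^2 + (-16 - 64·x + 3072·x^3 + 4096·x^4)·Dx^3 + (-1 + 4·x + 32·x^2 + 128·x^3 + 768·x^4 + 1024·x^5)·Dx^4  (order 4).
h: a_k = 0, 0, 6, -8/3, -16/3, -64/5, 512/5, -2048/21, …
ICs: h(0) = 0, h′(0) = 0, h′′(0) = 12, h′′′(0) = -16.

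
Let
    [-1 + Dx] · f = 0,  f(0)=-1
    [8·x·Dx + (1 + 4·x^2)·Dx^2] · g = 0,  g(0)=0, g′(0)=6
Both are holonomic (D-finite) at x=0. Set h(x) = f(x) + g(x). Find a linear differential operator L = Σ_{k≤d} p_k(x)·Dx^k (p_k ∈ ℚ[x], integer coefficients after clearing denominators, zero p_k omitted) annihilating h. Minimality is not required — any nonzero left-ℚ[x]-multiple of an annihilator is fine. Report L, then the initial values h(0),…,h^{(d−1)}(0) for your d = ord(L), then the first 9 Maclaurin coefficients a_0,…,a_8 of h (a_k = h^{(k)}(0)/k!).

f: a_k = -1, -1, -1/2, -1/6, -1/24, -1/120, -1/720, -1/5040, -1/40320, …
g: a_k = 0, 6, 0, -8, 0, 96/5, 0, -384/7, 0, …
h₀=f+g: left-lcm gives L₀, ord ≤ 3.
L = (8 - 8·x - 96·x^2 - 32·x^3)·Dx + (-9 + 88·x^2 - 16·x^4)·Dx^2 + (1 + 8·x + 8·x^2 + 32·x^3 + 16·x^4)·Dx^3  (order 3).
h: a_k = -1, 5, -1/2, -49/6, -1/24, 2303/120, -1/720, -276481/5040, -1/40320, …
ICs: h(0) = -1, h′(0) = 5, h′′(0) = -1.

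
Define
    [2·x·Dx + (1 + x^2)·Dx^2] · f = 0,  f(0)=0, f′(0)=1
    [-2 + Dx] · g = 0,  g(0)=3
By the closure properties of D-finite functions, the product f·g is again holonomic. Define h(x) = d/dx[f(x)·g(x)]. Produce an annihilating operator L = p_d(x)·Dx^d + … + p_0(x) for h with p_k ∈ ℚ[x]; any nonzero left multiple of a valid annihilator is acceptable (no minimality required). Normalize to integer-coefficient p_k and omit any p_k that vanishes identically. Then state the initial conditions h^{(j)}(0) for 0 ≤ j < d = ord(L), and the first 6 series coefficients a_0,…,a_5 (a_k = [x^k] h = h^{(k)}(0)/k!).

f: a_k = 0, 1, 0, -1/3, 0, 1/5, …
g: a_k = 3, 6, 6, 4, 2, 4/5, …
f·g: L₀ = L_f ⊗_s L_g, ord ≤ 2·1.
Differentiate: ansatz ord ≤ ord L₀ ⇒ L.
L = (2 - 8·x + 14·x^2 - 8·x^3 + 4·x^4) + (-3 + 6·x - 11·x^2 + 6·x^3 - 4·x^4)·Dx + (1 - x + 2·x^2 - x^3 + x^4)·Dx^2  (order 2).
h: a_k = 3, 12, 15, 8, 3, 4, …
ICs: h(0) = 3, h′(0) = 12.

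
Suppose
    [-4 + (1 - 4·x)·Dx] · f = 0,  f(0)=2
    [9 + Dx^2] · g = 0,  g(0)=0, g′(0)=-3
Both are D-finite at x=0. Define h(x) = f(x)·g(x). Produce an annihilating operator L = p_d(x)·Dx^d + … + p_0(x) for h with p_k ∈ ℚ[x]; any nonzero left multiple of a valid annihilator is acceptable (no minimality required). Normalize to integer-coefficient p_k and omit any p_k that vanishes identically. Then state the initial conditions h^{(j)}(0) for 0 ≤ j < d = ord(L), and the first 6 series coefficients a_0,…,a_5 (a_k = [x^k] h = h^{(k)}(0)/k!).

f: a_k = 2, 8, 32, 128, 512, 2048, …
g: a_k = 0, -3, 0, 9/2, 0, -81/40, …
h₀=f·g: eliminate ⇒ L₀, order ≤ 1·2.
L = (-9 + 36·x) + 8·Dx + (-1 + 4·x)·Dx^2  (order 2).
h: a_k = 0, -6, -24, -87, -348, -27921/20, …
ICs: h(0) = 0, h′(0) = -6.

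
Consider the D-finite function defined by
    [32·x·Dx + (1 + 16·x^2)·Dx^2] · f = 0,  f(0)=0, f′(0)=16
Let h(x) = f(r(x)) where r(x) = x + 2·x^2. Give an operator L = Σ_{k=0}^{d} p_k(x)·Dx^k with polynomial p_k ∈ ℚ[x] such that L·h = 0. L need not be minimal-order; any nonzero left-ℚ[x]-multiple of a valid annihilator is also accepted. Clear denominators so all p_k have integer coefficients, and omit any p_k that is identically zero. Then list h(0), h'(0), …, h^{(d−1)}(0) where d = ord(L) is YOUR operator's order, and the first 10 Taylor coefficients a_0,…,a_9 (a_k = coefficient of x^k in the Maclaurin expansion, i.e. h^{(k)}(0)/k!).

L = (-4 + 32·x + 256·x^2 + 768·x^3 + 768·x^4)·Dx + (1 + 4·x + 16·x^2 + 128·x^3 + 320·x^4 + 256·x^5)·Dx^2  (order 2).
h: a_k = 0, 16, 32, -256/3, -512, -1024/5, 22528/3, 163840/7, -65536, -5439488/9, …
ICs: h(0) = 0, h′(0) = 16.

f: a_k = 0, 16, 0, -256/3, 0, 4096/5, 0, -65536/7, 0, 1048576/9, …
Substitute x→r, Dx→(1/r')Dx; clear ⇒ L₀.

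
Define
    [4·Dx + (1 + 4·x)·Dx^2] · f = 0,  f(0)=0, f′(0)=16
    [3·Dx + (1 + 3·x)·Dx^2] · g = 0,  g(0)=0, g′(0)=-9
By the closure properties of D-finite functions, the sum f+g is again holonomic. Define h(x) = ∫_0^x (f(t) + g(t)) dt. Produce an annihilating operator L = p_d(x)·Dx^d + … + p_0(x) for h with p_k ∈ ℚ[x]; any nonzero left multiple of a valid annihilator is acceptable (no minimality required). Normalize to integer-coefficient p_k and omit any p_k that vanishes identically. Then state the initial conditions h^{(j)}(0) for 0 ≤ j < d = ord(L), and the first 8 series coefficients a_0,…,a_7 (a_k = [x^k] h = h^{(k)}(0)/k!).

L = 24·Dx^2 + (14 + 48·x)·Dx^3 + (1 + 7·x + 12·x^2)·Dx^4  (order 4).
h: a_k = 0, 0, 7/2, -37/6, 175/12, -781/20, 3367/30, -14197/42, …
ICs: h(0) = 0, h′(0) = 0, h′′(0) = 7, h′′′(0) = -37.

f: a_k = 0, 16, -32, 256/3, -256, 4096/5, -8192/3, 65536/7, …
g: a_k = 0, -9, 27/2, -27, 243/4, -729/5, 729/2, -6561/7, …
f+g: L₀ = lclm(L_f,L_g), ord ≤ 2+2.
∫: right-multiply L₀ by Dx.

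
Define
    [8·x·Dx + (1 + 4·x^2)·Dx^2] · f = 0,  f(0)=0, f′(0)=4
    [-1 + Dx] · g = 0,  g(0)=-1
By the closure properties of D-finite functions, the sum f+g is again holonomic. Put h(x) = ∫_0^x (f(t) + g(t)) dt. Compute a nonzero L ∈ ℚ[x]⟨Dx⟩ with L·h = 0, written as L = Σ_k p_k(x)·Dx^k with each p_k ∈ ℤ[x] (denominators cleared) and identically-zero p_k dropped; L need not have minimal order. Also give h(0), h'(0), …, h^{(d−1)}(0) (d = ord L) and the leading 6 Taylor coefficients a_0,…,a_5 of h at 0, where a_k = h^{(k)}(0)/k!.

L = (8 - 8·x - 96·x^2 - 32·x^3)·Dx^2 + (-9 + 88·x^2 - 16·x^4)·Dx^3 + (1 + 8·x + 8·x^2 + 32·x^3 + 16·x^4)·Dx^4  (order 4).
h: a_k = 0, -1, 3/2, -1/6, -11/8, -1/120, …
ICs: h(0) = 0, h′(0) = -1, h′′(0) = 3, h′′′(0) = -1.

f: a_k = 0, 4, 0, -16/3, 0, 64/5, …
g: a_k = -1, -1, -1/2, -1/6, -1/24, -1/120, …
h₀=f+g: left-lcm gives L₀, ord ≤ 3.
∫: right-multiply L₀ by Dx.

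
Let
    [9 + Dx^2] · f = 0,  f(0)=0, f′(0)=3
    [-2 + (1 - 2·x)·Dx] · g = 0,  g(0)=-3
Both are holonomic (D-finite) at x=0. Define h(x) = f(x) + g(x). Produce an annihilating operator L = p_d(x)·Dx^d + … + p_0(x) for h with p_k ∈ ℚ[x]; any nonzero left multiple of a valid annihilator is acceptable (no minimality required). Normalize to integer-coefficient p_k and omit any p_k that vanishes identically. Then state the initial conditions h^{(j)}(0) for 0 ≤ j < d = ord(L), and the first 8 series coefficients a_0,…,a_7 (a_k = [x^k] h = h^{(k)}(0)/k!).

f: a_k = 0, 3, 0, -9/2, 0, 81/40, 0, -243/560, …
g: a_k = -3, -6, -12, -24, -48, -96, -192, -384, …
Weyl lclm of L_f,L_g ⇒ L₀ (ord ≤ 3).
L = (-594 + 648·x - 648·x^2) + (153 - 630·x + 972·x^2 - 648·x^3)·Dx + (-66 + 72·x - 72·x^2)·Dx^2 + (17 - 70·x + 108·x^2 - 72·x^3)·Dx^3  (order 3).
h: a_k = -3, -3, -12, -57/2, -48, -3759/40, -192, -215283/560, …
ICs: h(0) = -3, h′(0) = -3, h′′(0) = -24.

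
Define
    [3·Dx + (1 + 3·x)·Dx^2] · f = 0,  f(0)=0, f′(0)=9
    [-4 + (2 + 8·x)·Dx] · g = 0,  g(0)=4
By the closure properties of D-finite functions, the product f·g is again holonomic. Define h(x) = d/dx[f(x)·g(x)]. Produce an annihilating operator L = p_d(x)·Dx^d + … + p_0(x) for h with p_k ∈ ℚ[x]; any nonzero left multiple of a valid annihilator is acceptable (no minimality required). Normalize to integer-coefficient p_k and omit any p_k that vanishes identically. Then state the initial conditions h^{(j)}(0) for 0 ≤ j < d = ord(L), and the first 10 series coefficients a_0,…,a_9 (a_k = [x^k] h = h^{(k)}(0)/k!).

L = (4 + 24·x + 24·x^2) + (8 + 74·x + 216·x^2 + 192·x^3)·Dx + (1 + 13·x + 62·x^2 + 128·x^3 + 96·x^4)·Dx^2  (order 2).
h: a_k = 36, 36, -216, 900, -3474, 65232/5, -242244/5, 6271884/35, -4638141/7, 17180406/7, …
ICs: h(0) = 36, h′(0) = 36.

f: a_k = 0, 9, -27/2, 27, -243/4, 729/5, -729/2, 6561/7, -19683/8, 6561, …
g: a_k = 4, 8, -8, 16, -40, 112, -336, 1056, -3432, 11440, …
Product ⇒ symmetric product L₀, ord ≤ 2.
h=h₀': d/dx-closure on L₀ ⇒ L.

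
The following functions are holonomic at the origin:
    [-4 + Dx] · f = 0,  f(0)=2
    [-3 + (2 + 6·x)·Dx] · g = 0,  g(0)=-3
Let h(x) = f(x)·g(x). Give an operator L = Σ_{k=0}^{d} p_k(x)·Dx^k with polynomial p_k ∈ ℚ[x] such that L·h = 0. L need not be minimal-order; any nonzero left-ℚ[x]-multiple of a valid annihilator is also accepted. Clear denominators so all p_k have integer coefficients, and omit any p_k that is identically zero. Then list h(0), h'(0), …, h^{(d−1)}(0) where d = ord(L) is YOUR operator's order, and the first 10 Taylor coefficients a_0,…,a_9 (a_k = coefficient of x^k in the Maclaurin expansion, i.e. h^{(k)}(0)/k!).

f: a_k = 2, 8, 16, 64/3, 64/3, 256/15, 512/45, 2048/315, 1024/315, 4096/2835, …
g: a_k = -3, -9/2, 27/8, -81/16, 1215/128, -5103/256, 45927/1024, -216513/2048, 8444007/32768, -42220035/65536, …
Product ⇒ symmetric product L₀, ord ≤ 1.
L = (-11 - 24·x) + (2 + 6·x)·Dx  (order 1).
h: a_k = -6, -33, -309/4, -953/8, -8161/64, -76883/640, -497863/7680, -9695729/107520, 133285631/1720320, -8654728283/30965760, …
ICs: h(0) = -6.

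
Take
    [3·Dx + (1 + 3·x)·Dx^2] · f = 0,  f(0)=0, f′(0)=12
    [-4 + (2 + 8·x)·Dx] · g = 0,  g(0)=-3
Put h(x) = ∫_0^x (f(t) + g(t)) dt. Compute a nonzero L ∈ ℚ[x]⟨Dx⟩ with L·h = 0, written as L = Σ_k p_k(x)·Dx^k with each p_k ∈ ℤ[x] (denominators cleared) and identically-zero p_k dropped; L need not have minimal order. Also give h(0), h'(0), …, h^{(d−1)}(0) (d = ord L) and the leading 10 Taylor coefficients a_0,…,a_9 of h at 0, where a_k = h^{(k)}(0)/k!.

L = 36·x·Dx^2 + (6 + 72·x + 180·x^2)·Dx^3 + (1 + 13·x + 54·x^2 + 72·x^3)·Dx^4  (order 4).
h: a_k = 0, -3, 3, -4, 6, -51/5, 92/5, -234/7, 801/14, -157/2, …
ICs: h(0) = 0, h′(0) = -3, h′′(0) = 6, h′′′(0) = -24.

f: a_k = 0, 12, -18, 36, -81, 972/5, -486, 8748/7, -6561/2, 8748, …
g: a_k = -3, -6, 6, -12, 30, -84, 252, -792, 2574, -8580, …
L₀ := lclm(L_f,L_g); ord L₀ ≤ 2+1.
h=∫h₀ ⇒ L = L₀·Dx.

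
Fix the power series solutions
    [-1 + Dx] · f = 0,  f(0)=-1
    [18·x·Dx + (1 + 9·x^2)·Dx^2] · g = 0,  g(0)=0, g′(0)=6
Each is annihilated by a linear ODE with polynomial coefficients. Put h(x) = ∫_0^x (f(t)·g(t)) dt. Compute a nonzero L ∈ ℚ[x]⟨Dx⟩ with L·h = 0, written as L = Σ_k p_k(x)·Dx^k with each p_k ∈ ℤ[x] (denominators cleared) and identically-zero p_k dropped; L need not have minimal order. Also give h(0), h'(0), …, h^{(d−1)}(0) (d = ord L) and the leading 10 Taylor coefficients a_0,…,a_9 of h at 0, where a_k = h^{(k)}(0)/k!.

f: a_k = -1, -1, -1/2, -1/6, -1/24, -1/120, -1/720, -1/5040, -1/40320, -1/362880, …
g: a_k = 0, 6, 0, -18, 0, 486/5, 0, -4374/7, 0, 4374, …
Product ⇒ symmetric product L₀, ord ≤ 2.
Integrate: L := L₀·Dx.
L = (1 - 18·x + 9·x^2)·Dx + (-2 + 18·x - 18·x^2)·Dx^2 + (1 + 9·x^2)·Dx^3  (order 3).
h: a_k = 0, 0, -3, -2, 15/4, 17/5, -1769/120, -377/28, 484679/6720, 511397/7560, …
ICs: h(0) = 0, h′(0) = 0, h′′(0) = -6.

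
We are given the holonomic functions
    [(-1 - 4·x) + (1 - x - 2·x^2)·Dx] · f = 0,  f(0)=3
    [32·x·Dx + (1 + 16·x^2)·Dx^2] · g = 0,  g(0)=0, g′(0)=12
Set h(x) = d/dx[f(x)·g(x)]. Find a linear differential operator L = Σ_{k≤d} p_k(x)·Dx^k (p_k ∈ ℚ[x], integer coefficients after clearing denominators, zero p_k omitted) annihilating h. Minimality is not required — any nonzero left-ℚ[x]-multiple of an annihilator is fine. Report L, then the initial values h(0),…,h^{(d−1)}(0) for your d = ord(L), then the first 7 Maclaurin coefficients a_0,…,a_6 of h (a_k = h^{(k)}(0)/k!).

f: a_k = 3, 3, 9, 15, 33, 63, 129, …
g: a_k = 0, 12, 0, -64, 0, 3072/5, 0, …
Sym-product of L_f,L_g gives L₀ (≤ ord 2).
Derive L from L₀ (diff closure).
L = (-36 + 2880·x^2 + 6144·x^3 + 18432·x^4) + (11 + 60·x - 144·x^2 - 64·x^3 + 6144·x^4 + 12288·x^5)·Dx + (-1 - 7·x - 54·x^2 - 48·x^3 - 512·x^4 + 1024·x^5 + 1536·x^6)·Dx^2  (order 2).
h: a_k = 36, 72, -252, -48, 8316, 49176/5, -563484/5, …
ICs: h(0) = 36, h′(0) = 72.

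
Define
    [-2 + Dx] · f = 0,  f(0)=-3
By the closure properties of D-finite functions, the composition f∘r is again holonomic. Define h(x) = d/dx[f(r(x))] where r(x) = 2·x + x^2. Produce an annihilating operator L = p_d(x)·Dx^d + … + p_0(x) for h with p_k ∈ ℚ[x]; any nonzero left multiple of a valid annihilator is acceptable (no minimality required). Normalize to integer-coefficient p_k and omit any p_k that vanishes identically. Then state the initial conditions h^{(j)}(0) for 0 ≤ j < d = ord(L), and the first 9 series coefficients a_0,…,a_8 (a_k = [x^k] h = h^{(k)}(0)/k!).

f: a_k = -3, -6, -6, -4, -2, -4/5, -4/15, -8/105, -2/105, …
L₀ from L_f via x↦r, Dx↦r'^{-1}Dx.
Differentiate: ansatz ord ≤ ord L₀ ⇒ L.
L = (5 + 8·x + 4·x^2) + (-1 - x)·Dx  (order 1).
h: a_k = -12, -60, -168, -344, -568, -3992/5, -2960/3, -115088/105, -116744/105, …
ICs: h(0) = -12.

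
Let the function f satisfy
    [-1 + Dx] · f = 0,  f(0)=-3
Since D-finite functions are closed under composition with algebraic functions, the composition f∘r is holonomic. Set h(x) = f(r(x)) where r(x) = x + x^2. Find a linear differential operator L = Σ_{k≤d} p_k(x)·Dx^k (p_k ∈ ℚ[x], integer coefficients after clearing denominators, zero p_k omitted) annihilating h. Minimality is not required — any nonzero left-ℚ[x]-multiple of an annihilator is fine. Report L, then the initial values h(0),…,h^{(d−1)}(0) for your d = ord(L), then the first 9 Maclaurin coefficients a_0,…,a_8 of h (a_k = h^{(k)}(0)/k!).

L = (-1 - 2·x) + Dx  (order 1).
h: a_k = -3, -3, -9/2, -7/2, -25/8, -81/40, -331/240, -1303/1680, -1979/4480, …
ICs: h(0) = -3.

f: a_k = -3, -3, -3/2, -1/2, -1/8, -1/40, -1/240, -1/1680, -1/13440, …
Substitute x→r, Dx→(1/r')Dx; clear ⇒ L₀.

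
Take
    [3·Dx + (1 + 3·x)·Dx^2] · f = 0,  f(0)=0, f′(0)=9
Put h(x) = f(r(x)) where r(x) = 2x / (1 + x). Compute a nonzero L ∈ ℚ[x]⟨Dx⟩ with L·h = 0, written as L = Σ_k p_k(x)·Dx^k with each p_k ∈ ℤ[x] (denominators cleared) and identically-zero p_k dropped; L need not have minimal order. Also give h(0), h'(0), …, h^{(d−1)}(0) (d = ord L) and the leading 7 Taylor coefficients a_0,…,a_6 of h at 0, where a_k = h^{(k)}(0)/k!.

L = (8 + 14·x)·Dx + (1 + 8·x + 7·x^2)·Dx^2  (order 2).
h: a_k = 0, 18, -72, 342, -1800, 50418/5, -58824, …
ICs: h(0) = 0, h′(0) = 18.

f: a_k = 0, 9, -27/2, 27, -243/4, 729/5, -729/2, …
Substitute x→r, Dx→(1/r')Dx; clear ⇒ L₀.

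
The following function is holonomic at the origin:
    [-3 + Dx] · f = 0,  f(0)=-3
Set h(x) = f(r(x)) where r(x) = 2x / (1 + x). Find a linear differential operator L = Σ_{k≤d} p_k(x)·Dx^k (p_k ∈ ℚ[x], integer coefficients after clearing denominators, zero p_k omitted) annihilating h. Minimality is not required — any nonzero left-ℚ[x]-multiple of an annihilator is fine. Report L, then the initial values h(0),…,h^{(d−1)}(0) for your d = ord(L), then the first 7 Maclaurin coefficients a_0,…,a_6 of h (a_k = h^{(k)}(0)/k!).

L = -6 + (1 + 2·x + x^2)·Dx  (order 1).
h: a_k = -3, -18, -36, -18, 18, 18/5, -72/5, …
ICs: h(0) = -3.

f: a_k = -3, -9, -27/2, -27/2, -81/8, -243/40, -243/80, …
Substitute x→r, Dx→(1/r')Dx; clear ⇒ L₀.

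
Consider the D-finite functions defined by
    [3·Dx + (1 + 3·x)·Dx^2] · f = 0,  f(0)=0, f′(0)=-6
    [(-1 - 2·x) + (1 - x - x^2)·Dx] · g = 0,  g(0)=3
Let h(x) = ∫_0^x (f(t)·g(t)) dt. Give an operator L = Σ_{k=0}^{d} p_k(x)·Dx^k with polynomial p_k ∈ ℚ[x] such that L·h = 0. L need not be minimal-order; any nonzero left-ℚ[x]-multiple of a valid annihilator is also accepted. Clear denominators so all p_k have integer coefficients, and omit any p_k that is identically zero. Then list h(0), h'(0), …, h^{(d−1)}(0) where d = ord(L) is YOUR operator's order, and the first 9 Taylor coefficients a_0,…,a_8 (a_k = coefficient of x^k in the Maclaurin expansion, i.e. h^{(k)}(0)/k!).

L = (5 + 12·x)·Dx + (-1 + 13·x + 15·x^2)·Dx^2 + (-1 - 2·x + 4·x^2 + 3·x^3)·Dx^3  (order 3).
h: a_k = 0, 0, -9, 3, -63/4, 27/2, -957/20, 2547/35, -115659/560, …
ICs: h(0) = 0, h′(0) = 0, h′′(0) = -18.

f: a_k = 0, -6, 9, -18, 81/2, -486/5, 243, -4374/7, 6561/4, …
g: a_k = 3, 3, 6, 9, 15, 24, 39, 63, 102, …
f·g: L₀ = L_f ⊗_s L_g, ord ≤ 2·1.
∫: right-multiply L₀ by Dx.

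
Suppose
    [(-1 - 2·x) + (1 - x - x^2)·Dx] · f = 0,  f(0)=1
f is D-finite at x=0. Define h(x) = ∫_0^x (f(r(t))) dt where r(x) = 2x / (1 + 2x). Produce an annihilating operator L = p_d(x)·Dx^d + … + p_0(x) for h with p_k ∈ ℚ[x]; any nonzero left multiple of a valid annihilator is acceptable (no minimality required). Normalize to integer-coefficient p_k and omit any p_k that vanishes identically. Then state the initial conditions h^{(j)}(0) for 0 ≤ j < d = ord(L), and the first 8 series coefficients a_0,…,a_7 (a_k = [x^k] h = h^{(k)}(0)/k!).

f: a_k = 1, 1, 2, 3, 5, 8, 13, 21, …
Change of var in L_f (x↦r) gives L₀.
h=∫₀ˣh₀: take L = L₀·Dx.
L = (2 + 12·x)·Dx + (-1 - 4·x + 8·x^3)·Dx^2  (order 2).
h: a_k = 0, 1, 1, 4/3, 0, 16/5, -16/3, 128/7, …
ICs: h(0) = 0, h′(0) = 1.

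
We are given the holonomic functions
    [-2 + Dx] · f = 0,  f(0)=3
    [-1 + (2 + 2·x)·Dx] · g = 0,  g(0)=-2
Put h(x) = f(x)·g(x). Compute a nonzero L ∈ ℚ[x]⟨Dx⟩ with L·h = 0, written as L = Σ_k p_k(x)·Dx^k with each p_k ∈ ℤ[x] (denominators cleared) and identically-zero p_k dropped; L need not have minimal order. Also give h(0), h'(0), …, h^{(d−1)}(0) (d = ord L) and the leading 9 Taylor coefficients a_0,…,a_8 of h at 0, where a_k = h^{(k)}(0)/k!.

L = (-5 - 4·x) + (2 + 2·x)·Dx  (order 1).
h: a_k = -6, -15, -69/4, -103/8, -449/64, -1949/640, -1643/1536, -36047/107520, -135617/1720320, …
ICs: h(0) = -6.

f: a_k = 3, 6, 6, 4, 2, 4/5, 4/15, 8/105, 2/105, …
g: a_k = -2, -1, 1/4, -1/8, 5/64, -7/128, 21/512, -33/1024, 429/16384, …
L₀ := L_f ⊗_s L_g (sym. prod.), ord ≤ 1.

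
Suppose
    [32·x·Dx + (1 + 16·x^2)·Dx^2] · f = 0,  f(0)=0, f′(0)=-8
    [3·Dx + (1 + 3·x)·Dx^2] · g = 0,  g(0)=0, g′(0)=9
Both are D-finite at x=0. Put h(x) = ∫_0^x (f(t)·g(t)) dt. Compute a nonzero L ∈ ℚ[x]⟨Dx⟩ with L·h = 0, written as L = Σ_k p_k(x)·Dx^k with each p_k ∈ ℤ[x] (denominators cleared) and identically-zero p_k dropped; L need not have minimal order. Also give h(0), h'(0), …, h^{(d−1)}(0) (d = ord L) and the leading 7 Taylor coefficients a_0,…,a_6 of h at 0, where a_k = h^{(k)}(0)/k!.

f: a_k = 0, -8, 0, 128/3, 0, -2048/5, 0, …
g: a_k = 0, 9, -27/2, 27, -243/4, 729/5, -729/2, …
L₀ := L_f ⊗_s L_g (sym. prod.), ord ≤ 4.
h=∫h₀ ⇒ L = L₀·Dx.
L = (15744 + 89280·x + 811008·x^2 + 5299200·x^3 + 13271040·x^4 + 17252352·x^5 + 21233664·x^7)·Dx^2 + (4258 + 91200·x + 775488·x^2 + 4635648·x^3 + 18247680·x^4 + 41140224·x^5 + 46448640·x^6 + 21233664·x^7 + 74317824·x^8)·Dx^3 + (492 + 12548·x + 131328·x^2 + 747968·x^3 + 3219456·x^4 + 10146816·x^5 + 21233664·x^6 + 24920064·x^7 + 21233664·x^8 + 42467328·x^9)·Dx^4 + (73 + 822·x + 6161·x^2 + 34944·x^3 + 151168·x^4 + 500736·x^5 + 1322496·x^6 + 2654208·x^7 + 3244032·x^8 + 3538944·x^9 + 5308416·x^10)·Dx^5  (order 5).
h: a_k = 0, 0, 0, -24, 27, 168/5, -15, …
ICs: h(0) = 0, h′(0) = 0, h′′(0) = 0, h′′′(0) = -144, h′′′′(0) = 648.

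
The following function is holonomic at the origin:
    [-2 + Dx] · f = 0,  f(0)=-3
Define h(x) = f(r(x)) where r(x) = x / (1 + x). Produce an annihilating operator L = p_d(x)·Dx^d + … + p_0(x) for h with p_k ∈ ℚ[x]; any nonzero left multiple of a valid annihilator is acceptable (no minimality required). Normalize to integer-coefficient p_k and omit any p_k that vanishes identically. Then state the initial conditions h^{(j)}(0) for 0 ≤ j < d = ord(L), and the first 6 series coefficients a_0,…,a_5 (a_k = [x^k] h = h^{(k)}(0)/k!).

L = -2 + (1 + 2·x + x^2)·Dx  (order 1).
h: a_k = -3, -6, 0, 2, -2, 6/5, …
ICs: h(0) = -3.

f: a_k = -3, -6, -6, -4, -2, -4/5, …
f∘r: x↦r, Dx↦Dx/r' in L_f ⇒ L₀.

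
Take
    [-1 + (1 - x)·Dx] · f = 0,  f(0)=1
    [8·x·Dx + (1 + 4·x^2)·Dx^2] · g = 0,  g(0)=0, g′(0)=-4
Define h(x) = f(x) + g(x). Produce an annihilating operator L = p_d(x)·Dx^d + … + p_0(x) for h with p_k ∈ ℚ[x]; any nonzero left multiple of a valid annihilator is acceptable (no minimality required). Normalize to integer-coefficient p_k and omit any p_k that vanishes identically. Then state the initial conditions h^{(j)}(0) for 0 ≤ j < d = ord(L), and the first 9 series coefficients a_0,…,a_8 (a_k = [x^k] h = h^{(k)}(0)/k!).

L = (-8 + 32·x + 96·x^2)·Dx + (7 - 8·x - 20·x^2 + 96·x^3)·Dx^2 + (-1 - 3·x - 12·x^3 + 16·x^4)·Dx^3  (order 3).
h: a_k = 1, -3, 1, 19/3, 1, -59/5, 1, 263/7, 1, …
ICs: h(0) = 1, h′(0) = -3, h′′(0) = 2.

f: a_k = 1, 1, 1, 1, 1, 1, 1, 1, 1, …
g: a_k = 0, -4, 0, 16/3, 0, -64/5, 0, 256/7, 0, …
Weyl lclm of L_f,L_g ⇒ L₀ (ord ≤ 3).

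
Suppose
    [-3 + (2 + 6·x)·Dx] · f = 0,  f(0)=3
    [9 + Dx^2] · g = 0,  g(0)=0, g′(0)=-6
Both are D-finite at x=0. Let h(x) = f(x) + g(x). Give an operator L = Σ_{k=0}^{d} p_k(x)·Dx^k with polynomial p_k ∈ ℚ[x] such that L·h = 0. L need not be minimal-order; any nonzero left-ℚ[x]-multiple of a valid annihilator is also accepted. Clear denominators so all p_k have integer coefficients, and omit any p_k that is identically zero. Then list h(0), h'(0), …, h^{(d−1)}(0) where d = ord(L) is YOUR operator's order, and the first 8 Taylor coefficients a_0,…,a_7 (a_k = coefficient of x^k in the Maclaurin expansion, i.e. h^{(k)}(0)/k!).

f: a_k = 3, 9/2, -27/8, 81/16, -1215/128, 5103/256, -45927/1024, 216513/2048, …
g: a_k = 0, -6, 0, 9, 0, -81/20, 0, 243/280, …
h₀=f+g: left-lcm gives L₀, ord ≤ 3.
L = (-63 - 216·x - 324·x^2) + (18 + 198·x + 648·x^2 + 648·x^3)·Dx + (-7 - 24·x - 36·x^2)·Dx^2 + (2 + 22·x + 72·x^2 + 72·x^3)·Dx^3  (order 3).
h: a_k = 3, -3/2, -27/8, 225/16, -1215/128, 20331/1280, -45927/1024, 7640163/71680, …
ICs: h(0) = 3, h′(0) = -3/2, h′′(0) = -27/4.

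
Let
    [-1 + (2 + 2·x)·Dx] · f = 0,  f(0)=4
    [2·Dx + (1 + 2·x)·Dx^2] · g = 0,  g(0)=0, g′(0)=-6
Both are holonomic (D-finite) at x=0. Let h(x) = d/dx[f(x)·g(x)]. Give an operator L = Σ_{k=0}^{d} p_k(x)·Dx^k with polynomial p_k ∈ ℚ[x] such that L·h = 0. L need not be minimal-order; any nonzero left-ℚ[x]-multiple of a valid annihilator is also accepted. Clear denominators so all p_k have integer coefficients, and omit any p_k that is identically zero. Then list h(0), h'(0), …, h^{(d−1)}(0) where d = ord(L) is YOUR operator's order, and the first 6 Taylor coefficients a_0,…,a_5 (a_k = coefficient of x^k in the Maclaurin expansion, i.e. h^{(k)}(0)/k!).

f: a_k = 4, 2, -1/2, 1/4, -5/32, 7/64, …
g: a_k = 0, -6, 6, -8, 12, -96/5, …
L₀ := L_f ⊗_s L_g (sym. prod.), ord ≤ 2.
Differentiate: ansatz ord ≤ ord L₀ ⇒ L.
L = (-11 - 4·x + 4·x^2) + (-28 - 36·x + 24·x^2 + 32·x^3)·Dx + (-4 - 8·x + 12·x^2 + 32·x^3 + 16·x^4)·Dx^2  (order 2).
h: a_k = -24, 24, -51, 110, -3709/16, 38403/80, …
ICs: h(0) = -24, h′(0) = 24.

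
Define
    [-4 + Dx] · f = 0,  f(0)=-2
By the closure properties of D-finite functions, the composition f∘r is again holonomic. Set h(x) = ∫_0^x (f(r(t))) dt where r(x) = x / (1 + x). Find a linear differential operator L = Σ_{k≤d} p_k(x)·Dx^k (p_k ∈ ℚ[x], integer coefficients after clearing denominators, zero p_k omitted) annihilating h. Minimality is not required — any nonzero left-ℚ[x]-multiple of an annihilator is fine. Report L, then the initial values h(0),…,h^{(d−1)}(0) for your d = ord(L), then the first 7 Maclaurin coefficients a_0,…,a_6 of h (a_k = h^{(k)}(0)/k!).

f: a_k = -2, -8, -16, -64/3, -64/3, -256/15, -512/45, …
Change of var in L_f (x↦r) gives L₀.
∫: right-multiply L₀ by Dx.
L = -4·Dx + (1 + 2·x + x^2)·Dx^2  (order 2).
h: a_k = 0, -2, -4, -8/3, 2/3, 8/15, -28/45, …
ICs: h(0) = 0, h′(0) = -2.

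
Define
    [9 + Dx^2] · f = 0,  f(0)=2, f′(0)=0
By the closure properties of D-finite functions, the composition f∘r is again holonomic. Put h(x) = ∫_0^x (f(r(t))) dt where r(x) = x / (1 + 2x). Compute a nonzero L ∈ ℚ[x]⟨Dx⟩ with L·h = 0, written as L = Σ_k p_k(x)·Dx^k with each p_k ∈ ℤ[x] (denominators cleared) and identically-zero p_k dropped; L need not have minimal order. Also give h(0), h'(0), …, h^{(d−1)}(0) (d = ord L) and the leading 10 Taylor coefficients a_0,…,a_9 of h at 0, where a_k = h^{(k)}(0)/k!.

f: a_k = 2, 0, -9, 0, 27/4, 0, -81/40, 0, 729/2240, 0, …
Substitute x→r, Dx→(1/r')Dx; clear ⇒ L₀.
Integrate: L := L₀·Dx.
L = 9·Dx + (4 + 24·x + 48·x^2 + 32·x^3)·Dx^2 + (1 + 8·x + 24·x^2 + 32·x^3 + 16·x^4)·Dx^3  (order 3).
h: a_k = 0, 2, 0, -3, 9, -81/4, 39, -2583/40, 6723/80, -20995/448, …
ICs: h(0) = 0, h′(0) = 2, h′′(0) = 0.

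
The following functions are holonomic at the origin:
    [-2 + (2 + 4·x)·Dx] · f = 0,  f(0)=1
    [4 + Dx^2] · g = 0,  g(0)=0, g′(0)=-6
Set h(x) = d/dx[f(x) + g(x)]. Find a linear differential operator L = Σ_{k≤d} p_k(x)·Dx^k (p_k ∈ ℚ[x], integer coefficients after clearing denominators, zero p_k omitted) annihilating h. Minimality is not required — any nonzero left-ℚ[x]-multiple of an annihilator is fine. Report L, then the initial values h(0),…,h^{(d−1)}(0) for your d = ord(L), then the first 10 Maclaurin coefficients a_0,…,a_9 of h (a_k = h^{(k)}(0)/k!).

f: a_k = 1, 1, -1/2, 1/2, -5/8, 7/8, -21/16, 33/16, -429/128, 715/128, …
g: a_k = 0, -6, 0, 4, 0, -4/5, 0, 8/105, 0, -4/945, …
f+g: L₀ = lclm(L_f,L_g), ord ≤ 1+2.
Differentiate: ansatz ord ≤ ord L₀ ⇒ L.
L = (-76 - 64·x - 64·x^2) + (-28 - 120·x - 192·x^2 - 128·x^3)·Dx + (-19 - 16·x - 16·x^2)·Dx^2 + (-7 - 30·x - 48·x^2 - 32·x^3)·Dx^3  (order 3).
h: a_k = -5, -1, 27/2, -5/2, 3/8, -63/8, 3593/240, -429/16, 675163/13440, -12155/128, …
ICs: h(0) = -5, h′(0) = -1, h′′(0) = 27.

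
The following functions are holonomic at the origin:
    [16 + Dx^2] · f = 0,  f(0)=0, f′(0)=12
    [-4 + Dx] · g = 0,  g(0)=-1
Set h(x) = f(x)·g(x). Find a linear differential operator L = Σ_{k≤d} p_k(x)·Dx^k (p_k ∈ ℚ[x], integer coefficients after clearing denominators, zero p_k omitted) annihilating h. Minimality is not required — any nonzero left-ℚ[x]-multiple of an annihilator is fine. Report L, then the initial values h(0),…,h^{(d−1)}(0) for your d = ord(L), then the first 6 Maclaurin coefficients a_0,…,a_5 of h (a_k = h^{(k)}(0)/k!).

f: a_k = 0, 12, 0, -32, 0, 128/5, …
g: a_k = -1, -4, -8, -32/3, -32/3, -128/15, …
L₀ := L_f ⊗_s L_g (sym. prod.), ord ≤ 2.
L = 32 - 8·Dx + Dx^2  (order 2).
h: a_k = 0, -12, -48, -64, 0, 512/5, …
ICs: h(0) = 0, h′(0) = -12.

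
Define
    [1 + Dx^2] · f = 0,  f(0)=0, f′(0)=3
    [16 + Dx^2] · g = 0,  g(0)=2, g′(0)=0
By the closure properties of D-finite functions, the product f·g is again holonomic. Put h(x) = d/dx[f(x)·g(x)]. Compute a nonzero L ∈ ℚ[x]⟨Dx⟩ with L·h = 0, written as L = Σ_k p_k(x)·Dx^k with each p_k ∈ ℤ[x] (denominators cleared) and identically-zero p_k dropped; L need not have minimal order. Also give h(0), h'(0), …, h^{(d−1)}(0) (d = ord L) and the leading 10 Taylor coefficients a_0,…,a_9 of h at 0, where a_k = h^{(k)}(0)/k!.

f: a_k = 0, 3, 0, -1/2, 0, 1/40, 0, -1/1680, 0, 1/120960, …
g: a_k = 2, 0, -16, 0, 64/3, 0, -512/45, 0, 1024/315, 0, …
Product ⇒ symmetric product L₀, ord ≤ 4.
Derive L from L₀ (diff closure).
L = 225 + 34·Dx^2 + Dx^4  (order 4).
h: a_k = 6, 0, -147, 0, 1441/4, 0, -37969/120, 0, 138103/960, 0, …
ICs: h(0) = 6, h′(0) = 0, h′′(0) = -294, h′′′(0) = 0.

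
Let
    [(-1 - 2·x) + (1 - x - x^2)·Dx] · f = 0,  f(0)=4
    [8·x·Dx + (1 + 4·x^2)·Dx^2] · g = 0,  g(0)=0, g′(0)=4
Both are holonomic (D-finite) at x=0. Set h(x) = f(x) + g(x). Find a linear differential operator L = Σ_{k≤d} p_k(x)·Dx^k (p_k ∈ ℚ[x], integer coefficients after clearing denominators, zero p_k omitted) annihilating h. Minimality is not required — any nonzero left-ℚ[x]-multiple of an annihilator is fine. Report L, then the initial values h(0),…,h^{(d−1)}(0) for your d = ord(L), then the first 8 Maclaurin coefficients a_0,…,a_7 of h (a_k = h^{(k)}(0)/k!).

L = (-16 + 64·x + 400·x^2 + 576·x^3 + 696·x^4 + 96·x^6)·Dx + (13 + 24·x + 22·x^2 + 204·x^3 + 548·x^4 + 488·x^5 + 48·x^6 + 96·x^7)·Dx^2 + (-2 - 5·x - 14·x^2 + 2·x^3 - 13·x^4 + 92·x^5 + 48·x^6 + 16·x^7 + 16·x^8)·Dx^3  (order 3).
h: a_k = 4, 8, 8, 20/3, 20, 224/5, 52, 332/7, …
ICs: h(0) = 4, h′(0) = 8, h′′(0) = 16.

f: a_k = 4, 4, 8, 12, 20, 32, 52, 84, …
g: a_k = 0, 4, 0, -16/3, 0, 64/5, 0, -256/7, …
Sum ⇒ L₀ = lclm(L_f,L_g) in ℚ(x)⟨Dx⟩.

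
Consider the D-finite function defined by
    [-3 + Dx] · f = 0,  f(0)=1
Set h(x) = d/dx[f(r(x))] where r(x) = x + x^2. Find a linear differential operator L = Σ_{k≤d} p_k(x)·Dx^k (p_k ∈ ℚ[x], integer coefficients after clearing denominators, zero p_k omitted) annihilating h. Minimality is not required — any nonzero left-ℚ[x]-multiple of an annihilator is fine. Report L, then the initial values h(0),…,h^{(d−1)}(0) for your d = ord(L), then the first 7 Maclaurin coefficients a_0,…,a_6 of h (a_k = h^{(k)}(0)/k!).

f: a_k = 1, 3, 9/2, 9/2, 27/8, 81/40, 81/80, …
L₀ from L_f via x↦r, Dx↦r'^{-1}Dx.
Differentiate: ansatz ord ≤ ord L₀ ⇒ L.
L = (5 + 12·x + 12·x^2) + (-1 - 2·x)·Dx  (order 1).
h: a_k = 3, 15, 81/2, 171/2, 1161/8, 8613/40, 4509/16, …
ICs: h(0) = 3.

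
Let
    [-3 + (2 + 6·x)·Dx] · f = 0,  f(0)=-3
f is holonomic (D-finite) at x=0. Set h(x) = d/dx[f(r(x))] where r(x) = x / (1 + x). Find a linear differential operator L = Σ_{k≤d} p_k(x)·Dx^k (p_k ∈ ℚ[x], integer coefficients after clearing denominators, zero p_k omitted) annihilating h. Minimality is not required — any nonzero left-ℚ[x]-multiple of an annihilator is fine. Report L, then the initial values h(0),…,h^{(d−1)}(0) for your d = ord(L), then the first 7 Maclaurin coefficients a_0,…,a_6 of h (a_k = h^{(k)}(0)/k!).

L = (-7 - 16·x) + (-2 - 10·x - 8·x^2)·Dx  (order 1).
h: a_k = -9/2, 63/4, -783/16, 5031/32, -136035/256, 956745/512, -13825035/2048, …
ICs: h(0) = -9/2.

f: a_k = -3, -9/2, 27/8, -81/16, 1215/128, -5103/256, 45927/1024, …
Change of var in L_f (x↦r) gives L₀.
Differentiate: ansatz ord ≤ ord L₀ ⇒ L.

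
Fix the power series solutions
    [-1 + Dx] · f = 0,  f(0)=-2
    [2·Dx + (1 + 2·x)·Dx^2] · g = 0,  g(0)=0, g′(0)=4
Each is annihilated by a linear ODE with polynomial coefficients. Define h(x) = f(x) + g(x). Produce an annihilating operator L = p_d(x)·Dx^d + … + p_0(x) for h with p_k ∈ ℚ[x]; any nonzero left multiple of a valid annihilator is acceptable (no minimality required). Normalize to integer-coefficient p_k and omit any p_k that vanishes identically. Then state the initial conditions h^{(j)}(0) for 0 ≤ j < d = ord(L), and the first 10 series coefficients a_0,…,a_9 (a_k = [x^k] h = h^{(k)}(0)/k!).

f: a_k = -2, -2, -1, -1/3, -1/12, -1/60, -1/360, -1/2520, -1/20160, -1/181440, …
g: a_k = 0, 4, -4, 16/3, -8, 64/5, -64/3, 256/7, -64, 1024/9, …
h₀=f+g: left-lcm gives L₀, ord ≤ 3.
L = (-10 - 4·x)·Dx + (7 - 4·x - 4·x^2)·Dx^2 + (3 + 8·x + 4·x^2)·Dx^3  (order 3).
h: a_k = -2, 2, -5, 5, -97/12, 767/60, -7681/360, 92159/2520, -1290241/20160, 20643839/181440, …
ICs: h(0) = -2, h′(0) = 2, h′′(0) = -10.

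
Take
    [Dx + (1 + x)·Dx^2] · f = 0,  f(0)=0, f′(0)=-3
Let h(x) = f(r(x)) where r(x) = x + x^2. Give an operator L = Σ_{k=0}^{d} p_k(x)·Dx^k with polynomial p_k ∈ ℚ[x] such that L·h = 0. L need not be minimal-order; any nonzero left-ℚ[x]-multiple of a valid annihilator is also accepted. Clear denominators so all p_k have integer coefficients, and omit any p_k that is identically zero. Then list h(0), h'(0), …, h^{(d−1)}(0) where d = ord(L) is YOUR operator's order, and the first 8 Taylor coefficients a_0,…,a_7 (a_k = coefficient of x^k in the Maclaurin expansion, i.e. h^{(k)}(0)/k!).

f: a_k = 0, -3, 3/2, -1, 3/4, -3/5, 1/2, -3/7, …
Change of var in L_f (x↦r) gives L₀.
L = (-1 + 2·x + 2·x^2)·Dx + (1 + 3·x + 3·x^2 + 2·x^3)·Dx^2  (order 2).
h: a_k = 0, -3, -3/2, 2, -3/4, -3/5, 1, -3/7, …
ICs: h(0) = 0, h′(0) = -3.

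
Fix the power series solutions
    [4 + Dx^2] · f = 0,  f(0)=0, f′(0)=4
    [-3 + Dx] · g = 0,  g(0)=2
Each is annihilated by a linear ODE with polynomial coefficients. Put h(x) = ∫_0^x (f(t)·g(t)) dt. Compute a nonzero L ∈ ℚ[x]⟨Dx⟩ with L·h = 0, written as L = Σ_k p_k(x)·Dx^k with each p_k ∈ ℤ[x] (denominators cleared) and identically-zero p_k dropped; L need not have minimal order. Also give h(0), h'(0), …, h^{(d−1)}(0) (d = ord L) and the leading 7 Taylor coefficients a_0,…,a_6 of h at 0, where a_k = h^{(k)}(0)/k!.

f: a_k = 0, 4, 0, -8/3, 0, 8/15, 0, …
g: a_k = 2, 6, 9, 9, 27/4, 81/20, 81/40, …
f·g: L₀ = L_f ⊗_s L_g, ord ≤ 2·1.
∫: right-multiply L₀ by Dx.
L = 13·Dx - 6·Dx^2 + Dx^3  (order 3).
h: a_k = 0, 0, 4, 8, 23/3, 4, 61/90, …
ICs: h(0) = 0, h′(0) = 0, h′′(0) = 8.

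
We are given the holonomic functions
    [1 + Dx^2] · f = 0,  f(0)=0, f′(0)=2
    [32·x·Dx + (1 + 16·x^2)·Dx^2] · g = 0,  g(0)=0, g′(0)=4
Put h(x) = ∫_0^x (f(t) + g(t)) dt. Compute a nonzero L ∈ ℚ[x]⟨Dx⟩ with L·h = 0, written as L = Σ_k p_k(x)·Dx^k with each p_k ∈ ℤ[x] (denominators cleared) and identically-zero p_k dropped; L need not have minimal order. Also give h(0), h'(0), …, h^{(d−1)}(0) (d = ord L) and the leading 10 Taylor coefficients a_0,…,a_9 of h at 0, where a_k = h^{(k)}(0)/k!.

f: a_k = 0, 2, 0, -1/3, 0, 1/60, 0, -1/2520, 0, 1/181440, …
g: a_k = 0, 4, 0, -64/3, 0, 1024/5, 0, -16384/7, 0, 262144/9, …
h₀=f+g: left-lcm gives L₀, ord ≤ 4.
∫: right-multiply L₀ by Dx.
L = (-6112·x + 99328·x^3 + 8192·x^5)·Dx^2 + (-31 + 1072·x^2 + 25344·x^4 + 4096·x^6)·Dx^3 + (-6112·x + 99328·x^3 + 8192·x^5)·Dx^4 + (-31 + 1072·x^2 + 25344·x^4 + 4096·x^6)·Dx^5  (order 5).
h: a_k = 0, 0, 3, 0, -65/12, 0, 12289/360, 0, -5898241/20160, 0, …
ICs: h(0) = 0, h′(0) = 0, h′′(0) = 6, h′′′(0) = 0, h′′′′(0) = -130.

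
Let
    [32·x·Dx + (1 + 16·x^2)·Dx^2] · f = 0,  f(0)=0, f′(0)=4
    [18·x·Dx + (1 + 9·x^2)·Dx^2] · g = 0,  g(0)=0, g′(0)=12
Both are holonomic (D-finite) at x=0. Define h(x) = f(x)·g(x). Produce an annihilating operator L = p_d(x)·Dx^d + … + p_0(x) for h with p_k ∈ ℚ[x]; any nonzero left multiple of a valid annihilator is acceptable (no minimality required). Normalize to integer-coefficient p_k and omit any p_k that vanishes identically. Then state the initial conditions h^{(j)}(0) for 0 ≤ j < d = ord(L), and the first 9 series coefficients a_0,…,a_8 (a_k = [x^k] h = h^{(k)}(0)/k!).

L = (-3456·x - 144000·x^3 - 1327104·x^5 + 4147200·x^7 + 71663616·x^9)·Dx + (-100 - 11532·x^2 - 259200·x^4 - 1161216·x^6 + 14515200·x^8 + 107495424·x^10)·Dx^2 + (-200·x - 7880·x^3 - 86400·x^5 + 194112·x^7 + 8294400·x^9 + 35831808·x^11)·Dx^3 + (-1 - 50·x^2 - 769·x^4 + 110736·x^8 + 1036800·x^10 + 2985984·x^12)·Dx^4  (order 4).
h: a_k = 0, 0, 48, 0, -400, 0, 20016/5, 0, -312240/7, …
ICs: h(0) = 0, h′(0) = 0, h′′(0) = 96, h′′′(0) = 0.

f: a_k = 0, 4, 0, -64/3, 0, 1024/5, 0, -16384/7, 0, …
g: a_k = 0, 12, 0, -36, 0, 972/5, 0, -8748/7, 0, …
h₀=f·g: eliminate ⇒ L₀, order ≤ 2·2.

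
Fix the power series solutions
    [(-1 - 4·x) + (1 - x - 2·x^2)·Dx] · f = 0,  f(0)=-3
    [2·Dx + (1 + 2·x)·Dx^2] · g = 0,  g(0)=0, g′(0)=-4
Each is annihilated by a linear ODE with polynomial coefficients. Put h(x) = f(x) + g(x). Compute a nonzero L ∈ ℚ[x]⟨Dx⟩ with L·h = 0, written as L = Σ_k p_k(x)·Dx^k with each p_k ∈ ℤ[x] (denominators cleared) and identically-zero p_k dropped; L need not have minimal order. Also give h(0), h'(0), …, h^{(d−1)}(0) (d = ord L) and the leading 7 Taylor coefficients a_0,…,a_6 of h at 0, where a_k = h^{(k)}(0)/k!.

f: a_k = -3, -3, -9, -15, -33, -63, -129, …
g: a_k = 0, -4, 4, -16/3, 8, -64/5, 64/3, …
Sum ⇒ L₀ = lclm(L_f,L_g) in ℚ(x)⟨Dx⟩.
L = (54 + 228·x + 432·x^2 + 288·x^3 + 192·x^4)·Dx + (11 + 124·x + 464·x^2 + 704·x^3 + 592·x^4 + 320·x^5)·Dx^2 + (-4 - 19·x - 17·x^2 + 42·x^3 + 116·x^4 + 136·x^5 + 64·x^6)·Dx^3  (order 3).
h: a_k = -3, -7, -5, -61/3, -25, -379/5, -323/3, …
ICs: h(0) = -3, h′(0) = -7, h′′(0) = -10.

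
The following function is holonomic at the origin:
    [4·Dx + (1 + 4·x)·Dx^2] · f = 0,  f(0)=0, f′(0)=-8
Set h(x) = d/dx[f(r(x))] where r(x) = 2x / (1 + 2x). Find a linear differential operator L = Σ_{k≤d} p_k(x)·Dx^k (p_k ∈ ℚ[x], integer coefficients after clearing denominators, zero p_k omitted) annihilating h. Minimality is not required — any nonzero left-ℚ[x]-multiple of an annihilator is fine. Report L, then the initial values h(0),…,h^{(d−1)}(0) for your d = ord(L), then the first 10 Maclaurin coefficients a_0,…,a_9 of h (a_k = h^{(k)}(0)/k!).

L = (12 + 40·x) + (1 + 12·x + 20·x^2)·Dx  (order 1).
h: a_k = -16, 192, -1984, 19968, -199936, 1999872, -19999744, 199999488, -1999998976, 19999997952, …
ICs: h(0) = -16.

f: a_k = 0, -8, 16, -128/3, 128, -2048/5, 4096/3, -32768/7, 16384, -524288/9, …
f∘r: x↦r, Dx↦Dx/r' in L_f ⇒ L₀.
Differentiate: ansatz ord ≤ ord L₀ ⇒ L.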